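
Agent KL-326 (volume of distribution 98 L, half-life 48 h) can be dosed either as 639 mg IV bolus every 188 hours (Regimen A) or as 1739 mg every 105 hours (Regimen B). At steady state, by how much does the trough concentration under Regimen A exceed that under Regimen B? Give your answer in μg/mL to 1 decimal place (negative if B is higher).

-4.5 μg/mL

Regimen A: f = (1/2)^(188/48) ≈ 0.0662; Cmin,ss = (639/98)·f/(1−f) ≈ 0.462 μg/mL.
Regimen B: f = (1/2)^(105/48) ≈ 0.2195; Cmin,ss = (1739/98)·f/(1−f) ≈ 4.990 μg/mL.
Difference ≈ 0.462 − 4.990 ≈ -4.528 μg/mL.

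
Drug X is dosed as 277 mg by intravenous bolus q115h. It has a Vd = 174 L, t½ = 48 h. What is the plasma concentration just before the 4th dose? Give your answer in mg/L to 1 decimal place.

f = (1/2)^(τ/t½) = (1/2)^(115/48) ≈ 0.1900.
C₀ = D/Vd = 277/174 ≈ 1.592 mg/L.
Before the 4th dose, 3 doses have been given. Superposition: Cmin = C₀·(f + f² + … + f^3).
≈ 1.592 × (0.1900 + 0.0361 + 0.0069) ≈ 1.592 × 0.2330 ≈ 0.371 mg/L.

0.4 mg/L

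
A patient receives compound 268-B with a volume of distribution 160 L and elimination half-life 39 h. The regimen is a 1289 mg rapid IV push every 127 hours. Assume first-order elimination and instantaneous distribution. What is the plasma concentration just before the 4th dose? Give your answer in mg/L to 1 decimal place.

0.9 mg/L

f = (1/2)^(τ/t½) = (1/2)^(127/39) ≈ 0.1046.
C₀ = D/Vd = 1289/160 ≈ 8.056 mg/L.
Before the 4th dose, 3 doses have been given. Superposition: Cmin = C₀·(f + f² + … + f^3).
≈ 8.056 × (0.1046 + 0.0109 + 0.0011) ≈ 8.056 × 0.1166 ≈ 0.939 mg/L.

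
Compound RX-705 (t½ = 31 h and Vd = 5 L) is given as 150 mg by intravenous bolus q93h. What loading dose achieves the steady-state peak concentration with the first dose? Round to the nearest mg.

171 mg

f = (1/2)^(93/31) ≈ 0.125000; accumulation ratio R = 1/(1−f) ≈ 1.14286.
Loading dose to hit Cmax,ss on first dose: D_load = D_maint·R ≈ 150 × 1.14286 ≈ 171.43 mg.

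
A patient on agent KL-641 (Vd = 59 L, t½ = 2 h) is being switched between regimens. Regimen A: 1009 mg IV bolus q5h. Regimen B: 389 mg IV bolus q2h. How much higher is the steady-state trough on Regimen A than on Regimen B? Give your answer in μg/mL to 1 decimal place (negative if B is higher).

Regimen A: f = (1/2)^(5/2) ≈ 0.1768; Cmin,ss = (1009/59)·f/(1−f) ≈ 3.673 μg/mL.
Regimen B: f = (1/2)^(2/2) ≈ 0.5000; Cmin,ss = (389/59)·f/(1−f) ≈ 6.593 μg/mL.
Difference ≈ 3.673 − 6.593 ≈ -2.920 μg/mL.

-2.9 μg/mL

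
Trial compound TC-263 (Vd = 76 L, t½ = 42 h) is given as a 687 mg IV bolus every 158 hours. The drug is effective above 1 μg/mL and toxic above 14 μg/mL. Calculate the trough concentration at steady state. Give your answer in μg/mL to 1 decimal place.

Over one 158-h interval, 158/42 ≈ 3.7619 half-lives elapse, leaving f ≈ 0.0737 of each dose.
Accumulation ratio R = 1/(1 − f) ≈ 1/0.9263 ≈ 1.0796.
Each bolus raises the concentration by D/Vd = 687/76 ≈ 9.039 μg/mL.
Steady-state peak Cmax,ss = C₀·R ≈ 9.039 × 1.0796 ≈ 9.759 μg/mL.
Steady-state trough Cmin,ss = Cmax,ss·f ≈ 9.759 × 0.0737 ≈ 0.719 μg/mL.
Trough 0.7 μg/mL vs MEC 1 μg/mL: subtherapeutic.

0.7 μg/mL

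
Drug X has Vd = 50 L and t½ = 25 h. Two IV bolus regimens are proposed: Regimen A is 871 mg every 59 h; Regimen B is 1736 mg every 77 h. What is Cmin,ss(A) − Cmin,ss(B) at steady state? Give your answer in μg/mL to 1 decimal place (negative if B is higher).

Regimen A: f = (1/2)^(59/25) ≈ 0.1948; Cmin,ss = (871/50)·f/(1−f) ≈ 4.214 μg/mL.
Regimen B: f = (1/2)^(77/25) ≈ 0.1183; Cmin,ss = (1736/50)·f/(1−f) ≈ 4.658 μg/mL.
Difference ≈ 4.214 − 4.658 ≈ -0.444 μg/mL.

-0.4 μg/mL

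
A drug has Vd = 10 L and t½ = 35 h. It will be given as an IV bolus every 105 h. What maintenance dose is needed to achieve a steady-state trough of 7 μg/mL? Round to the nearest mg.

490 mg

τ/t½ = 105/35 ≈ 3, so f = (1/2)^(105/35) ≈ 0.125000.
Cmin,ss = (D/Vd)·f/(1−f), so D = Cmin,ss·Vd·(1−f)/f.
D = 7 × 10 × (1−f)/f ≈ 7 × 10 × 7.00000 ≈ 490.00 mg.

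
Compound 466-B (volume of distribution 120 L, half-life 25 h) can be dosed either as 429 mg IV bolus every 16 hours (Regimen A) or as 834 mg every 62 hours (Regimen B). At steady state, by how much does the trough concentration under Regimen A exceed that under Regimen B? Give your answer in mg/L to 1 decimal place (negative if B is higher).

4.9 mg/L

Regimen A: f = (1/2)^(16/25) ≈ 0.6417; Cmin,ss = (429/120)·f/(1−f) ≈ 6.403 mg/L.
Regimen B: f = (1/2)^(62/25) ≈ 0.1792; Cmin,ss = (834/120)·f/(1−f) ≈ 1.517 mg/L.
Difference ≈ 6.403 − 1.517 ≈ 4.886 mg/L.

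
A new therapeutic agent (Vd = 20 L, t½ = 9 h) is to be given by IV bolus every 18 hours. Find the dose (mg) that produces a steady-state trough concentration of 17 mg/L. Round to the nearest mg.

τ/t½ = 18/9 ≈ 2, so f = (1/2)^(18/9) ≈ 0.250000.
Cmin,ss = (D/Vd)·f/(1−f), so D = Cmin,ss·Vd·(1−f)/f.
D = 17 × 20 × (1−f)/f ≈ 17 × 20 × 3.00000 ≈ 1020.00 mg.

1020 mg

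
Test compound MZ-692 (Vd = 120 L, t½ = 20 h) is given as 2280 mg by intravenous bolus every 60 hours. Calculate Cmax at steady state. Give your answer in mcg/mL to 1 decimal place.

21.7 mcg/mL

τ = 60 h = 3 half-lives, so f = (1/2)^3 = 0.125.
At steady state, R = 1/(1 − 0.125) = 8/7.
Single-dose peak C₀ = D/Vd = 2280/120 = 19 mcg/mL.
Steady-state peak Cmax,ss = C₀·R = 19 × 8/7 ≈ 21.714 mcg/mL.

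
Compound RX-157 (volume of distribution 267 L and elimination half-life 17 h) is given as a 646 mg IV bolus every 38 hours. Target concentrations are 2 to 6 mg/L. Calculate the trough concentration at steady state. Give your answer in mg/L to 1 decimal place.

0.7 mg/L

τ/t½ = 38/17 ≈ 2.2353, so fraction remaining f = (1/2)^(38/17) ≈ 0.2124.
At steady state, accumulation factor R = 1/(1 − e^(−kτ)) ≈ 1.2697.
Single-dose peak C₀ = D/Vd = 646/267 ≈ 2.419 mg/L.
Cmax,ss = C₀/(1 − f) ≈ 2.419/0.7876 ≈ 3.071 mg/L.
One interval later, Cmin,ss = Cmax,ss·e^(−kτ) ≈ 3.071 × 0.2124 ≈ 0.652 mg/L.
Trough 0.7 mg/L vs MEC 2 mg/L: subtherapeutic.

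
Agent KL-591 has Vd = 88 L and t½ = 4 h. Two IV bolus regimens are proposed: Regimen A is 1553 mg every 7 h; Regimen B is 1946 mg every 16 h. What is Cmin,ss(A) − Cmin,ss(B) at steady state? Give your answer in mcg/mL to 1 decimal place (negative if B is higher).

6.0 mcg/mL

Regimen A: f = (1/2)^(7/4) ≈ 0.2973; Cmin,ss = (1553/88)·f/(1−f) ≈ 7.466 mcg/mL.
Regimen B: f = (1/2)^(16/4) ≈ 0.0625; Cmin,ss = (1946/88)·f/(1−f) ≈ 1.474 mcg/mL.
Difference ≈ 7.466 − 1.474 ≈ 5.992 mcg/mL.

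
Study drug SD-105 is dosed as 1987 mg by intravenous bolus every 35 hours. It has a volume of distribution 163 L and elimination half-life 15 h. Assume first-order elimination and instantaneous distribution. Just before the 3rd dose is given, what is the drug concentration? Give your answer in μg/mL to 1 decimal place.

2.9 μg/mL

f = (1/2)^(τ/t½) = (1/2)^(35/15) ≈ 0.1984.
C₀ = D/Vd = 1987/163 ≈ 12.190 μg/mL.
Before the 3rd dose, 2 doses have been given. Superposition: Cmin = C₀·(f + f²).
≈ 12.190 × (0.1984 + 0.0394) ≈ 12.190 × 0.2378 ≈ 2.899 μg/mL.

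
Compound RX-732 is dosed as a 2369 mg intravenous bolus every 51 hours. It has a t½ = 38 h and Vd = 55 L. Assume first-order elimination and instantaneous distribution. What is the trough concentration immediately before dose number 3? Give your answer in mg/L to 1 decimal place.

23.7 mg/L

f = (1/2)^(τ/t½) = (1/2)^(51/38) ≈ 0.3944.
C₀ = D/Vd = 2369/55 ≈ 43.073 mg/L.
Before the 3rd dose, 2 doses have been given. Superposition: Cmin = C₀·(f + f²).
≈ 43.073 × (0.3944 + 0.1556) ≈ 43.073 × 0.5500 ≈ 23.690 mg/L.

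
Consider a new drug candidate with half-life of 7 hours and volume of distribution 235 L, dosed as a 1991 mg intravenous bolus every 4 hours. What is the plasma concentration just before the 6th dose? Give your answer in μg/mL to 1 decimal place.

f = (1/2)^(τ/t½) = (1/2)^(4/7) ≈ 0.6730.
C₀ = D/Vd = 1991/235 ≈ 8.472 μg/mL.
Before the 6th dose, 5 doses have been given. Superposition: Cmin = C₀·(f + f² + … + f^5).
≈ 8.472 × (0.6730 + 0.4529 + 0.3048 + 0.2051 + 0.1381) ≈ 8.472 × 1.7739 ≈ 15.028 μg/mL.

15.0 μg/mL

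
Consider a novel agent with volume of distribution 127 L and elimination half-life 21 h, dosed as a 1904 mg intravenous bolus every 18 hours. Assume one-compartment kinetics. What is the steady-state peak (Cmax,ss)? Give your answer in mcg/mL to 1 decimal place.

k = ln2/t½ = ln2/21 ≈ 0.033007 h⁻¹; fraction remaining f = e^(−kτ) = e^(−0.033007×18) ≈ 0.5520.
At steady state, accumulation factor R = 1/(1 − e^(−kτ)) ≈ 2.2321.
Each bolus raises the concentration by D/Vd = 1904/127 ≈ 14.992 mcg/mL.
Steady-state peak Cmax,ss = C₀·R ≈ 14.992 × 2.2321 ≈ 33.464 mcg/mL.

33.5 mcg/mL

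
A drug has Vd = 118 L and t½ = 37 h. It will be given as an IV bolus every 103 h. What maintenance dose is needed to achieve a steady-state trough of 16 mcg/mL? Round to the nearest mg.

11114 mg

τ/t½ = 103/37 ≈ 2.7838, so f = (1/2)^(103/37) ≈ 0.145210.
Cmin,ss = (D/Vd)·f/(1−f), so D = Cmin,ss·Vd·(1−f)/f.
D = 16 × 118 × (1−f)/f ≈ 16 × 118 × 5.88658 ≈ 11113.86 mg.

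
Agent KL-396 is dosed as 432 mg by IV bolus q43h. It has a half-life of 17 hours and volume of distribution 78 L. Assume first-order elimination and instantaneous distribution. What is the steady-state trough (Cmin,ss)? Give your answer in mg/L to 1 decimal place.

1.2 mg/L

τ/t½ = 43/17 ≈ 2.5294, so fraction remaining f = (1/2)^(43/17) ≈ 0.1732.
Accumulation ratio R = 1/(1 − f) ≈ 1/0.8268 ≈ 1.2095.
Each bolus raises the concentration by D/Vd = 432/78 ≈ 5.538 mg/L.
Cmax,ss = C₀/(1 − f) ≈ 5.538/0.8268 ≈ 6.698 mg/L.
One interval later, Cmin,ss = Cmax,ss·e^(−kτ) ≈ 6.698 × 0.1732 ≈ 1.160 mg/L.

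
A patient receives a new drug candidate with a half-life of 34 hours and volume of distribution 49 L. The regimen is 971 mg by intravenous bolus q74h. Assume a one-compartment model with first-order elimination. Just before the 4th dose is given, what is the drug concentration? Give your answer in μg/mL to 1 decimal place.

f = (1/2)^(τ/t½) = (1/2)^(74/34) ≈ 0.2212.
C₀ = D/Vd = 971/49 ≈ 19.816 μg/mL.
Before the 4th dose, 3 doses have been given. Superposition: Cmin = C₀·(f + f² + … + f^3).
≈ 19.816 × (0.2212 + 0.0489 + 0.0108) ≈ 19.816 × 0.2809 ≈ 5.566 μg/mL.

5.6 μg/mL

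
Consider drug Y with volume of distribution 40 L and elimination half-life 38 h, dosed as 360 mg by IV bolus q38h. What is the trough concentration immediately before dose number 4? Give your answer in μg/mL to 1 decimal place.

7.9 μg/mL

f = (1/2)^(τ/t½) = (1/2)^(38/38) ≈ 0.5000.
C₀ = D/Vd = 360/40 ≈ 9.000 μg/mL.
Before the 4th dose, 3 doses have been given. Superposition: Cmin = C₀·(f + f² + … + f^3).
≈ 9.000 × (0.5000 + 0.2500 + 0.1250) ≈ 9.000 × 0.8750 ≈ 7.875 μg/mL.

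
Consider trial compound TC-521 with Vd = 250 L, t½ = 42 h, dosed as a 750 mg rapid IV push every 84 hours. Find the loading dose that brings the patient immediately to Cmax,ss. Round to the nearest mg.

f = (1/2)^(84/42) ≈ 0.250000; accumulation ratio R = 1/(1−f) ≈ 1.33333.
Loading dose to hit Cmax,ss on first dose: D_load = D_maint·R ≈ 750 × 1.33333 ≈ 1000.00 mg.

1000 mg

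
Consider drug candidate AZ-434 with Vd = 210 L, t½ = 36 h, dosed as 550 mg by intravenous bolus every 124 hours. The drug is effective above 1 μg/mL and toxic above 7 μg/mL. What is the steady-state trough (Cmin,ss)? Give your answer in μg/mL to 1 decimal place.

0.3 μg/mL

Over one 124-h interval, 124/36 ≈ 3.4444 half-lives elapse, leaving f ≈ 0.0919 of each dose.
Accumulation ratio R = 1/(1 − f) ≈ 1/0.9081 ≈ 1.1012.
Each bolus raises the concentration by D/Vd = 550/210 ≈ 2.619 μg/mL.
Cmax,ss = C₀/(1 − f) ≈ 2.619/0.9081 ≈ 2.884 μg/mL.
One interval later, Cmin,ss = Cmax,ss·e^(−kτ) ≈ 2.884 × 0.0919 ≈ 0.265 μg/mL.
Trough 0.3 μg/mL vs MEC 1 μg/mL: subtherapeutic.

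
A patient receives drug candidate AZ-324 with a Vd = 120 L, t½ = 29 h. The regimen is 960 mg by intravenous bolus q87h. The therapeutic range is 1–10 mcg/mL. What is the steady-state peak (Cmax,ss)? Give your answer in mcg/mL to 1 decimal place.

9.1 mcg/mL

The dosing interval is 3 half-lives, so f = 2^(−3) = 0.125.
At steady state, R = 1/(1 − 0.125) = 8/7.
Single-dose peak C₀ = D/Vd = 960/120 = 8 mcg/mL.
Steady-state peak Cmax,ss = C₀·R = 8 × 8/7 ≈ 9.143 mcg/mL.
Peak 9.1 mcg/mL vs MTC 10 mcg/mL: below toxic threshold.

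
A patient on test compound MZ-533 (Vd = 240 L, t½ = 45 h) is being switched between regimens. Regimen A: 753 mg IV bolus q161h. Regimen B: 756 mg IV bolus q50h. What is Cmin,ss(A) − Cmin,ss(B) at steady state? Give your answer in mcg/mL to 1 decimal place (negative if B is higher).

Regimen A: f = (1/2)^(161/45) ≈ 0.0837; Cmin,ss = (753/240)·f/(1−f) ≈ 0.287 mcg/mL.
Regimen B: f = (1/2)^(50/45) ≈ 0.4629; Cmin,ss = (756/240)·f/(1−f) ≈ 2.715 mcg/mL.
Difference ≈ 0.287 − 2.715 ≈ -2.428 mcg/mL.

-2.4 mcg/mL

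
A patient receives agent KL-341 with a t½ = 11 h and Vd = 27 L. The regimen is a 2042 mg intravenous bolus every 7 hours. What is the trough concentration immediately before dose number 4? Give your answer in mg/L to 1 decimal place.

100.1 mg/L

f = (1/2)^(τ/t½) = (1/2)^(7/11) ≈ 0.6433.
C₀ = D/Vd = 2042/27 ≈ 75.630 mg/L.
Before the 4th dose, 3 doses have been given. Superposition: Cmin = C₀·(f + f² + … + f^3).
≈ 75.630 × (0.6433 + 0.4138 + 0.2662) ≈ 75.630 × 1.3233 ≈ 100.081 mg/L.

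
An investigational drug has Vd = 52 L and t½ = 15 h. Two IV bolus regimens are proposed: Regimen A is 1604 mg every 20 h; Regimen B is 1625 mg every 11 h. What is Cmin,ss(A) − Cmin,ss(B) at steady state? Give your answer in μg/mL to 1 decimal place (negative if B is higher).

Regimen A: f = (1/2)^(20/15) ≈ 0.3969; Cmin,ss = (1604/52)·f/(1−f) ≈ 20.300 μg/mL.
Regimen B: f = (1/2)^(11/15) ≈ 0.6015; Cmin,ss = (1625/52)·f/(1−f) ≈ 47.169 μg/mL.
Difference ≈ 20.300 − 47.169 ≈ -26.869 μg/mL.

-26.9 μg/mL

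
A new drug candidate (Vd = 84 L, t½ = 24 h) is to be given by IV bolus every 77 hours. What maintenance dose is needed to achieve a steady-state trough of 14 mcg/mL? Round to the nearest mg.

9694 mg

τ/t½ = 77/24 ≈ 3.2083, so f = (1/2)^(77/24) ≈ 0.108192.
Cmin,ss = (D/Vd)·f/(1−f), so D = Cmin,ss·Vd·(1−f)/f.
D = 14 × 84 × (1−f)/f ≈ 14 × 84 × 8.24283 ≈ 9693.57 mg.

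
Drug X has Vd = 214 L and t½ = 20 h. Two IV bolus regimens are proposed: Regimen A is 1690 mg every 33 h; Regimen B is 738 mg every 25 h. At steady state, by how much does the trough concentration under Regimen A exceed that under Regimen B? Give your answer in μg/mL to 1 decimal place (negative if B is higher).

Regimen A: f = (1/2)^(33/20) ≈ 0.3186; Cmin,ss = (1690/214)·f/(1−f) ≈ 3.692 μg/mL.
Regimen B: f = (1/2)^(25/20) ≈ 0.4204; Cmin,ss = (738/214)·f/(1−f) ≈ 2.501 μg/mL.
Difference ≈ 3.692 − 2.501 ≈ 1.191 μg/mL.

1.2 μg/mL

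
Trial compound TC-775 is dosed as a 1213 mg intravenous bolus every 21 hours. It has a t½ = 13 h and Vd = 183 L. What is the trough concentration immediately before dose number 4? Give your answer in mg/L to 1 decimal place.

3.1 mg/L

f = (1/2)^(τ/t½) = (1/2)^(21/13) ≈ 0.3264.
C₀ = D/Vd = 1213/183 ≈ 6.628 mg/L.
Before the 4th dose, 3 doses have been given. Superposition: Cmin = C₀·(f + f² + … + f^3).
≈ 6.628 × (0.3264 + 0.1065 + 0.0348) ≈ 6.628 × 0.4677 ≈ 3.100 mg/L.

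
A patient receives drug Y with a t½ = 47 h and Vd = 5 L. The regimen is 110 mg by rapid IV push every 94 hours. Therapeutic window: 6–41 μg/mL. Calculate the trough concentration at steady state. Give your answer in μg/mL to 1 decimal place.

7.3 μg/mL

τ = 94 h = 2 half-lives, so f = (1/2)^2 = 0.25.
At steady state, R = 1/(1 − 0.25) = 4/3.
Single-dose peak C₀ = D/Vd = 110/5 = 22 μg/mL.
Steady-state peak Cmax,ss = C₀·R = 22 × 4/3 ≈ 29.333 μg/mL.
Steady-state trough Cmin,ss = Cmax,ss·f ≈ 29.333 × 0.25 ≈ 7.333 μg/mL.
Trough 7.3 μg/mL vs MEC 6 μg/mL: adequate.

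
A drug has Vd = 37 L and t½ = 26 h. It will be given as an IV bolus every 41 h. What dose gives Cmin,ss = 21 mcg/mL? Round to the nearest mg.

τ/t½ = 41/26 ≈ 1.5769, so f = (1/2)^(41/26) ≈ 0.335196.
Cmin,ss = (D/Vd)·f/(1−f), so D = Cmin,ss·Vd·(1−f)/f.
D = 21 × 37 × (1−f)/f ≈ 21 × 37 × 1.98333 ≈ 1541.05 mg.

1541 mg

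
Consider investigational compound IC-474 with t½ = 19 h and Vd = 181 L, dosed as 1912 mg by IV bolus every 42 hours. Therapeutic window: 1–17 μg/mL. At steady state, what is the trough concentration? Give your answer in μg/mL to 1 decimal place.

2.9 μg/mL

Over one 42-h interval, 42/19 ≈ 2.2105 half-lives elapse, leaving f ≈ 0.2161 of each dose.
At steady state, accumulation factor R = 1/(1 − e^(−kτ)) ≈ 1.2757.
Single-dose peak C₀ = D/Vd = 1912/181 ≈ 10.564 μg/mL.
Steady-state peak Cmax,ss = C₀·R ≈ 10.564 × 1.2757 ≈ 13.476 μg/mL.
One interval later, Cmin,ss = Cmax,ss·e^(−kτ) ≈ 13.476 × 0.2161 ≈ 2.912 μg/mL.
Trough 2.9 μg/mL vs MEC 1 μg/mL: adequate.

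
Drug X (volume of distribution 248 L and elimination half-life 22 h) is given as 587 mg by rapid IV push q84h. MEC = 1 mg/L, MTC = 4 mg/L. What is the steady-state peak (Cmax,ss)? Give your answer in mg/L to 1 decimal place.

k = ln2/t½ = ln2/22 ≈ 0.031507 h⁻¹; fraction remaining f = e^(−kτ) = e^(−0.031507×84) ≈ 0.0709.
Accumulation ratio R = 1/(1 − f) ≈ 1/0.9291 ≈ 1.0763.
Each bolus raises the concentration by D/Vd = 587/248 ≈ 2.367 mg/L.
Cmax,ss = C₀/(1 − f) ≈ 2.367/0.9291 ≈ 2.548 mg/L.
Peak 2.5 mg/L vs MTC 4 mg/L: below toxic threshold.

2.5 mg/L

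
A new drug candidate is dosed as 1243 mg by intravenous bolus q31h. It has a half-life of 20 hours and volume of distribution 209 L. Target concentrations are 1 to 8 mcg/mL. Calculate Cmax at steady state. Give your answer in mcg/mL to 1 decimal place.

k = ln2/t½ = ln2/20 ≈ 0.034657 h⁻¹; fraction remaining f = e^(−kτ) = e^(−0.034657×31) ≈ 0.3415.
Accumulation ratio R = 1/(1 − f) ≈ 1/0.6585 ≈ 1.5186.
Single-dose peak C₀ = D/Vd = 1243/209 ≈ 5.947 mcg/mL.
Steady-state peak Cmax,ss = C₀·R ≈ 5.947 × 1.5186 ≈ 9.031 mcg/mL.
Peak 9.0 mcg/mL vs MTC 8 mcg/mL: exceeds toxic threshold.

9.0 mcg/mL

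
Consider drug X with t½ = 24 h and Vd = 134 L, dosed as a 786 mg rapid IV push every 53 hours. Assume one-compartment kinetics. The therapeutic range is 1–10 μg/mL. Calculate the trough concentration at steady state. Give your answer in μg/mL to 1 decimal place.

Over one 53-h interval, 53/24 ≈ 2.2083 half-lives elapse, leaving f ≈ 0.2164 of each dose.
At steady state, accumulation factor R = 1/(1 − e^(−kτ)) ≈ 1.2762.
Single-dose peak C₀ = D/Vd = 786/134 ≈ 5.866 μg/mL.
Steady-state peak Cmax,ss = C₀·R ≈ 5.866 × 1.2762 ≈ 7.486 μg/mL.
One interval later, Cmin,ss = Cmax,ss·e^(−kτ) ≈ 7.486 × 0.2164 ≈ 1.620 μg/mL.
Trough 1.6 μg/mL vs MEC 1 μg/mL: adequate.

1.6 μg/mL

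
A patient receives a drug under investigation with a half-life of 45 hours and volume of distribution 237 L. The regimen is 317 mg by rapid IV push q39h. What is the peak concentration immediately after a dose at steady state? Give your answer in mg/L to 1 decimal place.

3.0 mg/L

τ/t½ = 39/45 ≈ 0.86667, so fraction remaining f = (1/2)^(39/45) ≈ 0.5484.
At steady state, accumulation factor R = 1/(1 − e^(−kτ)) ≈ 2.2143.
Each bolus raises the concentration by D/Vd = 317/237 ≈ 1.338 mg/L.
Steady-state peak Cmax,ss = C₀·R ≈ 1.338 × 2.2143 ≈ 2.963 mg/L.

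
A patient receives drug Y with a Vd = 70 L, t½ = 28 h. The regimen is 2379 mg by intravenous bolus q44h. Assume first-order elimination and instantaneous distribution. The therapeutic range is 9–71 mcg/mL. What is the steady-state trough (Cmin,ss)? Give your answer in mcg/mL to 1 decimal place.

17.2 mcg/mL

k = ln2/t½ = ln2/28 ≈ 0.024755 h⁻¹; fraction remaining f = e^(−kτ) = e^(−0.024755×44) ≈ 0.3365.
At steady state, accumulation factor R = 1/(1 − e^(−kτ)) ≈ 1.5072.
Each bolus raises the concentration by D/Vd = 2379/70 ≈ 33.986 mcg/mL.
Steady-state peak Cmax,ss = C₀·R ≈ 33.986 × 1.5072 ≈ 51.224 mcg/mL.
Steady-state trough Cmin,ss = Cmax,ss·f ≈ 51.224 × 0.3365 ≈ 17.237 mcg/mL.
Trough 17.2 mcg/mL vs MEC 9 mcg/mL: adequate.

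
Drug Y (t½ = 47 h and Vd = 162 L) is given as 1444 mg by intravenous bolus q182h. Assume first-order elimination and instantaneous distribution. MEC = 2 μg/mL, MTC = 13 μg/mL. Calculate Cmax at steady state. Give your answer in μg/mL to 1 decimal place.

Over one 182-h interval, 182/47 ≈ 3.8723 half-lives elapse, leaving f ≈ 0.0683 of each dose.
At steady state, accumulation factor R = 1/(1 − e^(−kτ)) ≈ 1.0733.
Each bolus raises the concentration by D/Vd = 1444/162 ≈ 8.914 μg/mL.
Steady-state peak Cmax,ss = C₀·R ≈ 8.914 × 1.0733 ≈ 9.567 μg/mL.
Peak 9.6 μg/mL vs MTC 13 μg/mL: below toxic threshold.

9.6 μg/mL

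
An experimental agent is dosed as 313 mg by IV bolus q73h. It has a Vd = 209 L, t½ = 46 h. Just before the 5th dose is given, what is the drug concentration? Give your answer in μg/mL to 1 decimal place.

f = (1/2)^(τ/t½) = (1/2)^(73/46) ≈ 0.3329.
C₀ = D/Vd = 313/209 ≈ 1.498 μg/mL.
Before the 5th dose, 4 doses have been given. Superposition: Cmin = C₀·(f + f² + … + f^4).
≈ 1.498 × (0.3329 + 0.1108 + 0.0369 + 0.0123) ≈ 1.498 × 0.4929 ≈ 0.738 μg/mL.

0.7 μg/mL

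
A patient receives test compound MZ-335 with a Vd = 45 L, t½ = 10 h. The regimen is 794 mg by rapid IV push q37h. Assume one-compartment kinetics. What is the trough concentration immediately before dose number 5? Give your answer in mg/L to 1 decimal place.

f = (1/2)^(τ/t½) = (1/2)^(37/10) ≈ 0.0769.
C₀ = D/Vd = 794/45 ≈ 17.644 mg/L.
Before the 5th dose, 4 doses have been given. Superposition: Cmin = C₀·(f + f² + … + f^4).
≈ 17.644 × (0.0769 + 0.0059 + 0.0005 + 0.0000) ≈ 17.644 × 0.0833 ≈ 1.470 mg/L.

1.5 mg/L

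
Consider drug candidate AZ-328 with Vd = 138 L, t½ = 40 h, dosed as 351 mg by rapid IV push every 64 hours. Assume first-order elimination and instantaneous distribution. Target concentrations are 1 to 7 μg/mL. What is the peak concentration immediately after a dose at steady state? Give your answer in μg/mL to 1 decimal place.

3.8 μg/mL

Over one 64-h interval, 64/40 ≈ 1.6 half-lives elapse, leaving f ≈ 0.3299 of each dose.
Accumulation ratio R = 1/(1 − f) ≈ 1/0.6701 ≈ 1.4923.
Each bolus raises the concentration by D/Vd = 351/138 ≈ 2.543 μg/mL.
Steady-state peak Cmax,ss = C₀·R ≈ 2.543 × 1.4923 ≈ 3.795 μg/mL.
Peak 3.8 μg/mL vs MTC 7 μg/mL: below toxic threshold.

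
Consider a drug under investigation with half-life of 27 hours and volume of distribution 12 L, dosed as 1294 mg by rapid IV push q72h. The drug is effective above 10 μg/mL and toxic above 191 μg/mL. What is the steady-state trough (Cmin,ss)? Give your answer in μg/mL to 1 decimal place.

Over one 72-h interval, 72/27 ≈ 2.6667 half-lives elapse, leaving f ≈ 0.1575 of each dose.
At steady state, accumulation factor R = 1/(1 − e^(−kτ)) ≈ 1.1869.
Single-dose peak C₀ = D/Vd = 1294/12 ≈ 107.833 μg/mL.
Cmax,ss = C₀/(1 − f) ≈ 107.833/0.8425 ≈ 127.992 μg/mL.
One interval later, Cmin,ss = Cmax,ss·e^(−kτ) ≈ 127.992 × 0.1575 ≈ 20.159 μg/mL.
Trough 20.2 μg/mL vs MEC 10 μg/mL: adequate.

20.2 μg/mL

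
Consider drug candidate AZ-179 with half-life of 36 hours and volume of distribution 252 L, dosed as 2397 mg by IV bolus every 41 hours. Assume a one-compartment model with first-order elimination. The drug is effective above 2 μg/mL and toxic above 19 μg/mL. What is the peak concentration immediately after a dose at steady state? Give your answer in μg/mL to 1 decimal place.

Over one 41-h interval, 41/36 ≈ 1.1389 half-lives elapse, leaving f ≈ 0.4541 of each dose.
Accumulation ratio R = 1/(1 − f) ≈ 1/0.5459 ≈ 1.8318.
Each bolus raises the concentration by D/Vd = 2397/252 ≈ 9.512 μg/mL.
Steady-state peak Cmax,ss = C₀·R ≈ 9.512 × 1.8318 ≈ 17.424 μg/mL.
Peak 17.4 μg/mL vs MTC 19 μg/mL: below toxic threshold.

17.4 μg/mL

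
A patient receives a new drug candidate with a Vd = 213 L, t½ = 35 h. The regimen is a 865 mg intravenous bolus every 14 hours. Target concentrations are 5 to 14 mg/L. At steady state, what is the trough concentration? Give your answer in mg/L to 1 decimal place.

12.7 mg/L

Over one 14-h interval, 14/35 ≈ 0.4 half-lives elapse, leaving f ≈ 0.7579 of each dose.
Accumulation ratio R = 1/(1 − f) ≈ 1/0.2421 ≈ 4.1305.
Each bolus raises the concentration by D/Vd = 865/213 ≈ 4.061 mg/L.
Cmax,ss = C₀/(1 − f) ≈ 4.061/0.2421 ≈ 16.774 mg/L.
One interval later, Cmin,ss = Cmax,ss·e^(−kτ) ≈ 16.774 × 0.7579 ≈ 12.713 mg/L.
Trough 12.7 mg/L vs MEC 5 mg/L: adequate.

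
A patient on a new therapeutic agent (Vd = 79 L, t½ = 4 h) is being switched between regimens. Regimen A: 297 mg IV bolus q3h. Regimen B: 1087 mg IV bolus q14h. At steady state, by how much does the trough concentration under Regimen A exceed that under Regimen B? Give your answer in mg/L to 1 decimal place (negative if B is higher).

4.2 mg/L

Regimen A: f = (1/2)^(3/4) ≈ 0.5946; Cmin,ss = (297/79)·f/(1−f) ≈ 5.514 mg/L.
Regimen B: f = (1/2)^(14/4) ≈ 0.0884; Cmin,ss = (1087/79)·f/(1−f) ≈ 1.334 mg/L.
Difference ≈ 5.514 − 1.334 ≈ 4.180 mg/L.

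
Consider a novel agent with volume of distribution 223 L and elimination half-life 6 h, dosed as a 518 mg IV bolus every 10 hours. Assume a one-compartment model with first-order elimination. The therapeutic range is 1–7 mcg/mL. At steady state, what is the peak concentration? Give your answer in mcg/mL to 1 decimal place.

3.4 mcg/mL

k = ln2/t½ = ln2/6 ≈ 0.115525 h⁻¹; fraction remaining f = e^(−kτ) = e^(−0.115525×10) ≈ 0.3150.
Accumulation ratio R = 1/(1 − f) ≈ 1/0.6850 ≈ 1.4599.
Each bolus raises the concentration by D/Vd = 518/223 ≈ 2.323 mcg/mL.
Cmax,ss = C₀/(1 − f) ≈ 2.323/0.6850 ≈ 3.391 mcg/mL.
Peak 3.4 mcg/mL vs MTC 7 mcg/mL: below toxic threshold.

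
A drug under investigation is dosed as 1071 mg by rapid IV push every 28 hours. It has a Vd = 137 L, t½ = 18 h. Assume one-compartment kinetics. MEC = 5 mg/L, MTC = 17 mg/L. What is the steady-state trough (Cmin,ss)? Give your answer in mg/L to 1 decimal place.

4.0 mg/L

k = ln2/t½ = ln2/18 ≈ 0.038508 h⁻¹; fraction remaining f = e^(−kτ) = e^(−0.038508×28) ≈ 0.3402.
Single-dose peak C₀ = D/Vd = 1071/137 ≈ 7.818 mg/L.
Steady-state trough Cmin,ss = C₀·f/(1−f) ≈ 7.818 × 0.3402/0.6598 ≈ 4.031 mg/L.
Trough 4.0 mg/L vs MEC 5 mg/L: subtherapeutic.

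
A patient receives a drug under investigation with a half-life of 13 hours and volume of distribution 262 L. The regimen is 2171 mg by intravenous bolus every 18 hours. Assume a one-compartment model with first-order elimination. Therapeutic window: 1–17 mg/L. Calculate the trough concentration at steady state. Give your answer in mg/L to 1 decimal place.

5.1 mg/L

k = ln2/t½ = ln2/13 ≈ 0.053319 h⁻¹; fraction remaining f = e^(−kτ) = e^(−0.053319×18) ≈ 0.3830.
At steady state, accumulation factor R = 1/(1 − e^(−kτ)) ≈ 1.6207.
Single-dose peak C₀ = D/Vd = 2171/262 ≈ 8.286 mg/L.
Cmax,ss = C₀/(1 − f) ≈ 8.286/0.6170 ≈ 13.429 mg/L.
One interval later, Cmin,ss = Cmax,ss·e^(−kτ) ≈ 13.429 × 0.3830 ≈ 5.143 mg/L.
Trough 5.1 mg/L vs MEC 1 mg/L: adequate.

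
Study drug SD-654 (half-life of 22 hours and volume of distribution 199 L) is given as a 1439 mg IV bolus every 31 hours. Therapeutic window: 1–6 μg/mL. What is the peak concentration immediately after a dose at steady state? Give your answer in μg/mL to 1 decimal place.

τ/t½ = 31/22 ≈ 1.4091, so fraction remaining f = (1/2)^(31/22) ≈ 0.3765.
Accumulation ratio R = 1/(1 − f) ≈ 1/0.6235 ≈ 1.6038.
Single-dose peak C₀ = D/Vd = 1439/199 ≈ 7.231 μg/mL.
Steady-state peak Cmax,ss = C₀·R ≈ 7.231 × 1.6038 ≈ 11.597 μg/mL.
Peak 11.6 μg/mL vs MTC 6 μg/mL: exceeds toxic threshold.

11.6 μg/mL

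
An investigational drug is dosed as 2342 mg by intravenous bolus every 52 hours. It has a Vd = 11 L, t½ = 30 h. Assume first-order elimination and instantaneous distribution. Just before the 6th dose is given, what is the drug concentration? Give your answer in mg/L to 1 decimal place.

91.4 mg/L

f = (1/2)^(τ/t½) = (1/2)^(52/30) ≈ 0.3008.
C₀ = D/Vd = 2342/11 ≈ 212.909 mg/L.
Before the 6th dose, 5 doses have been given. Superposition: Cmin = C₀·(f + f² + … + f^5).
≈ 212.909 × (0.3008 + 0.0905 + 0.0272 + 0.0082 + 0.0025) ≈ 212.909 × 0.4292 ≈ 91.381 mg/L.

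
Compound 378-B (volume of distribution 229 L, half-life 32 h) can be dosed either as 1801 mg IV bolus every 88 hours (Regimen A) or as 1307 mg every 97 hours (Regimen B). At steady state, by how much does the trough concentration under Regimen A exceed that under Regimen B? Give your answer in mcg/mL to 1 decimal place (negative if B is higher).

0.6 mcg/mL

Regimen A: f = (1/2)^(88/32) ≈ 0.1487; Cmin,ss = (1801/229)·f/(1−f) ≈ 1.374 mcg/mL.
Regimen B: f = (1/2)^(97/32) ≈ 0.1223; Cmin,ss = (1307/229)·f/(1−f) ≈ 0.795 mcg/mL.
Difference ≈ 1.374 − 0.795 ≈ 0.579 mcg/mL.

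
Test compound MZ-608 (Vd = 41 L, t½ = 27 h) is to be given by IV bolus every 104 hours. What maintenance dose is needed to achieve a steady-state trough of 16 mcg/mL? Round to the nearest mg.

8816 mg

τ/t½ = 104/27 ≈ 3.8519, so f = (1/2)^(104/27) ≈ 0.069259.
Cmin,ss = (D/Vd)·f/(1−f), so D = Cmin,ss·Vd·(1−f)/f.
D = 16 × 41 × (1−f)/f ≈ 16 × 41 × 13.43856 ≈ 8815.70 mg.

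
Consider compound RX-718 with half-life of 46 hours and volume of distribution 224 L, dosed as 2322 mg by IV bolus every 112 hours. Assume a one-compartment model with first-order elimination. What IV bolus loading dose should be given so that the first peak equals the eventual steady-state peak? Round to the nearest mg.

2849 mg

f = (1/2)^(112/46) ≈ 0.184951; accumulation ratio R = 1/(1−f) ≈ 1.22692.
Loading dose to hit Cmax,ss on first dose: D_load = D_maint·R ≈ 2322 × 1.22692 ≈ 2848.91 mg.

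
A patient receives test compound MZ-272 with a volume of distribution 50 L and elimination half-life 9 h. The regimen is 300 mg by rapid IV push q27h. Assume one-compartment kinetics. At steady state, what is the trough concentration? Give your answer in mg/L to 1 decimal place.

The dosing interval is 3 half-lives, so f = 2^(−3) = 0.125.
At steady state, R = 1/(1 − 0.125) = 8/7.
Single-dose peak C₀ = D/Vd = 300/50 = 6 mg/L.
Steady-state peak Cmax,ss = C₀·R = 6 × 8/7 ≈ 6.857 mg/L.
Steady-state trough Cmin,ss = Cmax,ss·f ≈ 6.857 × 0.125 ≈ 0.857 mg/L.

0.9 mg/L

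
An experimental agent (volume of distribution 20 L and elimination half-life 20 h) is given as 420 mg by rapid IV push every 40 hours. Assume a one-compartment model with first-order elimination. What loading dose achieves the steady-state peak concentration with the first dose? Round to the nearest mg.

560 mg

f = (1/2)^(40/20) ≈ 0.250000; accumulation ratio R = 1/(1−f) ≈ 1.33333.
Loading dose to hit Cmax,ss on first dose: D_load = D_maint·R ≈ 420 × 1.33333 ≈ 560.00 mg.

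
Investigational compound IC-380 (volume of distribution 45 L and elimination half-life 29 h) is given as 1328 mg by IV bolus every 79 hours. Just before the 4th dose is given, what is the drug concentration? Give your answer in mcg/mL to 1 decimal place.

f = (1/2)^(τ/t½) = (1/2)^(79/29) ≈ 0.1513.
C₀ = D/Vd = 1328/45 ≈ 29.511 mcg/mL.
Before the 4th dose, 3 doses have been given. Superposition: Cmin = C₀·(f + f² + … + f^3).
≈ 29.511 × (0.1513 + 0.0229 + 0.0035) ≈ 29.511 × 0.1777 ≈ 5.244 mcg/mL.

5.2 mcg/mL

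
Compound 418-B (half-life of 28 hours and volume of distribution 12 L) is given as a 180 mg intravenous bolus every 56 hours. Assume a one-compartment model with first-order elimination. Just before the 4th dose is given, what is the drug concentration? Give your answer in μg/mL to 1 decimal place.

f = (1/2)^(τ/t½) = (1/2)^(56/28) ≈ 0.2500.
C₀ = D/Vd = 180/12 ≈ 15.000 μg/mL.
Before the 4th dose, 3 doses have been given. Superposition: Cmin = C₀·(f + f² + … + f^3).
≈ 15.000 × (0.2500 + 0.0625 + 0.0156) ≈ 15.000 × 0.3281 ≈ 4.921 μg/mL.

4.9 μg/mL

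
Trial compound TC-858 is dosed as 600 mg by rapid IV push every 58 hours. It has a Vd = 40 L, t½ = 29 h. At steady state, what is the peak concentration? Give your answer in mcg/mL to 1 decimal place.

20.0 mcg/mL

The dosing interval is 2 half-lives, so f = 2^(−2) = 0.25.
At steady state, R = 1/(1 − 0.25) = 4/3.
Single-dose peak C₀ = D/Vd = 600/40 = 15 mcg/mL.
Steady-state peak Cmax,ss = C₀·R = 15 × 4/3 ≈ 20.000 mcg/mL.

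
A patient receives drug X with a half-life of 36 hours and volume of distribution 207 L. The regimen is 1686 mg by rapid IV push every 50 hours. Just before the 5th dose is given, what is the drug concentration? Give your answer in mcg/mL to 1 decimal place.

4.9 mcg/mL

f = (1/2)^(τ/t½) = (1/2)^(50/36) ≈ 0.3819.
C₀ = D/Vd = 1686/207 ≈ 8.145 mcg/mL.
Before the 5th dose, 4 doses have been given. Superposition: Cmin = C₀·(f + f² + … + f^4).
≈ 8.145 × (0.3819 + 0.1458 + 0.0557 + 0.0213) ≈ 8.145 × 0.6047 ≈ 4.925 mcg/mL.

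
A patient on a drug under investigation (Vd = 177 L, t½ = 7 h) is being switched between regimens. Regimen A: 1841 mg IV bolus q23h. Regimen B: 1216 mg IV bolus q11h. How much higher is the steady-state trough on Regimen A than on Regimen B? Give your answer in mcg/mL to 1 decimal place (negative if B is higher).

Regimen A: f = (1/2)^(23/7) ≈ 0.1025; Cmin,ss = (1841/177)·f/(1−f) ≈ 1.188 mcg/mL.
Regimen B: f = (1/2)^(11/7) ≈ 0.3365; Cmin,ss = (1216/177)·f/(1−f) ≈ 3.484 mcg/mL.
Difference ≈ 1.188 − 3.484 ≈ -2.296 mcg/mL.

-2.3 mcg/mL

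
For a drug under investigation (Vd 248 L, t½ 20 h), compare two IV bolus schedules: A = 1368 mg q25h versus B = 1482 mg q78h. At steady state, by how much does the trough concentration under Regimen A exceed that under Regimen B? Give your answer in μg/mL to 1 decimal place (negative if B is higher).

3.6 μg/mL

Regimen A: f = (1/2)^(25/20) ≈ 0.4204; Cmin,ss = (1368/248)·f/(1−f) ≈ 4.001 μg/mL.
Regimen B: f = (1/2)^(78/20) ≈ 0.0670; Cmin,ss = (1482/248)·f/(1−f) ≈ 0.429 μg/mL.
Difference ≈ 4.001 − 0.429 ≈ 3.572 μg/mL.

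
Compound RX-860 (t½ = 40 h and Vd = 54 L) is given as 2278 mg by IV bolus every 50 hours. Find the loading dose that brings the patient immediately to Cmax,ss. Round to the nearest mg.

3931 mg

f = (1/2)^(50/40) ≈ 0.420448; accumulation ratio R = 1/(1−f) ≈ 1.72547.
Loading dose to hit Cmax,ss on first dose: D_load = D_maint·R ≈ 2278 × 1.72547 ≈ 3930.62 mg.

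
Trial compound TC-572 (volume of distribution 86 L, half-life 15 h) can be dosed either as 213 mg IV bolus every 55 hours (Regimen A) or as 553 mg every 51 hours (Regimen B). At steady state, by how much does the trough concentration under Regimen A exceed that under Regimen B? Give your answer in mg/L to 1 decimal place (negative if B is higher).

Regimen A: f = (1/2)^(55/15) ≈ 0.0787; Cmin,ss = (213/86)·f/(1−f) ≈ 0.212 mg/L.
Regimen B: f = (1/2)^(51/15) ≈ 0.0947; Cmin,ss = (553/86)·f/(1−f) ≈ 0.673 mg/L.
Difference ≈ 0.212 − 0.673 ≈ -0.461 mg/L.

-0.5 mg/L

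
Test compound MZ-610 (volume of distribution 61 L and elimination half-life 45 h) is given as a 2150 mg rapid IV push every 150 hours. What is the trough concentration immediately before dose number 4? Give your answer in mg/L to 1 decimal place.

3.9 mg/L

f = (1/2)^(τ/t½) = (1/2)^(150/45) ≈ 0.0992.
C₀ = D/Vd = 2150/61 ≈ 35.246 mg/L.
Before the 4th dose, 3 doses have been given. Superposition: Cmin = C₀·(f + f² + … + f^3).
≈ 35.246 × (0.0992 + 0.0098 + 0.0010) ≈ 35.246 × 0.1100 ≈ 3.877 mg/L.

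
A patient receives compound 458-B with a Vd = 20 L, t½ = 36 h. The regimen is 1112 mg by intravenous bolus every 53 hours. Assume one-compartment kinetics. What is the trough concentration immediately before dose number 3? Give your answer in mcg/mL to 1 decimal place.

f = (1/2)^(τ/t½) = (1/2)^(53/36) ≈ 0.3604.
C₀ = D/Vd = 1112/20 ≈ 55.600 mcg/mL.
Before the 3rd dose, 2 doses have been given. Superposition: Cmin = C₀·(f + f²).
≈ 55.600 × (0.3604 + 0.1299) ≈ 55.600 × 0.4903 ≈ 27.261 mcg/mL.

27.3 mcg/mL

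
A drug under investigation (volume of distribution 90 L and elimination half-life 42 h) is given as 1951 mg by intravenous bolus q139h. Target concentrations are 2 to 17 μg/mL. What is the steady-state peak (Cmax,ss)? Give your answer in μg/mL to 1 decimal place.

24.1 μg/mL

τ/t½ = 139/42 ≈ 3.3095, so fraction remaining f = (1/2)^(139/42) ≈ 0.1009.
At steady state, accumulation factor R = 1/(1 − e^(−kτ)) ≈ 1.1122.
Single-dose peak C₀ = D/Vd = 1951/90 ≈ 21.678 μg/mL.
Steady-state peak Cmax,ss = C₀·R ≈ 21.678 × 1.1122 ≈ 24.110 μg/mL.
Peak 24.1 μg/mL vs MTC 17 μg/mL: exceeds toxic threshold.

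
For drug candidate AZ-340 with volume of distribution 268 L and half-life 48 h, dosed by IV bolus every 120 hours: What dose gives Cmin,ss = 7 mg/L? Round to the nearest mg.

τ/t½ = 120/48 ≈ 2.5, so f = (1/2)^(120/48) ≈ 0.176777.
Cmin,ss = (D/Vd)·f/(1−f), so D = Cmin,ss·Vd·(1−f)/f.
D = 7 × 268 × (1−f)/f ≈ 7 × 268 × 4.65684 ≈ 8736.23 mg.

8736 mg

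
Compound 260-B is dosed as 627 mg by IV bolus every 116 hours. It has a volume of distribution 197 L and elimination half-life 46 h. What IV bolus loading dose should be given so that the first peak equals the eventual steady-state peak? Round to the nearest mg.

f = (1/2)^(116/46) ≈ 0.174133; accumulation ratio R = 1/(1−f) ≈ 1.21085.
Loading dose to hit Cmax,ss on first dose: D_load = D_maint·R ≈ 627 × 1.21085 ≈ 759.20 mg.

759 mg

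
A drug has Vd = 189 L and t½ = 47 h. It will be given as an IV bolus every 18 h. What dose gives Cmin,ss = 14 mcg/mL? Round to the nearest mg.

τ/t½ = 18/47 ≈ 0.38298, so f = (1/2)^(18/47) ≈ 0.766853.
Cmin,ss = (D/Vd)·f/(1−f), so D = Cmin,ss·Vd·(1−f)/f.
D = 14 × 189 × (1−f)/f ≈ 14 × 189 × 0.30403 ≈ 804.46 mg.

804 mg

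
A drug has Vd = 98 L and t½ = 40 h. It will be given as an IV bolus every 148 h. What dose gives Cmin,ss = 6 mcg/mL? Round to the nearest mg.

τ/t½ = 148/40 ≈ 3.7, so f = (1/2)^(148/40) ≈ 0.076947.
Cmin,ss = (D/Vd)·f/(1−f), so D = Cmin,ss·Vd·(1−f)/f.
D = 6 × 98 × (1−f)/f ≈ 6 × 98 × 11.99596 ≈ 7053.62 mg.

7054 mg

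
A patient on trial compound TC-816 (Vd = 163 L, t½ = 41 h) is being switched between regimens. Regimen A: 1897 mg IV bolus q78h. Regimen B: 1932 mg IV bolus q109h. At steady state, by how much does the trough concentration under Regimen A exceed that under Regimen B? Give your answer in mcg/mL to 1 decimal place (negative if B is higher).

2.0 mcg/mL

Regimen A: f = (1/2)^(78/41) ≈ 0.2675; Cmin,ss = (1897/163)·f/(1−f) ≈ 4.250 mcg/mL.
Regimen B: f = (1/2)^(109/41) ≈ 0.1584; Cmin,ss = (1932/163)·f/(1−f) ≈ 2.231 mcg/mL.
Difference ≈ 4.250 − 2.231 ≈ 2.019 mcg/mL.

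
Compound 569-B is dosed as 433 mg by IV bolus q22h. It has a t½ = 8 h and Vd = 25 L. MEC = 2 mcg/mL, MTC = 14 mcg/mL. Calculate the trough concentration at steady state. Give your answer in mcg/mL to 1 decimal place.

τ/t½ = 22/8 ≈ 2.75, so fraction remaining f = (1/2)^(22/8) ≈ 0.1487.
Each bolus raises the concentration by D/Vd = 433/25 ≈ 17.320 mcg/mL.
Steady-state trough Cmin,ss = C₀·f/(1−f) ≈ 17.320 × 0.1487/0.8513 ≈ 3.025 mcg/mL.
Trough 3.0 mcg/mL vs MEC 2 mcg/mL: adequate.

3.0 mcg/mL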